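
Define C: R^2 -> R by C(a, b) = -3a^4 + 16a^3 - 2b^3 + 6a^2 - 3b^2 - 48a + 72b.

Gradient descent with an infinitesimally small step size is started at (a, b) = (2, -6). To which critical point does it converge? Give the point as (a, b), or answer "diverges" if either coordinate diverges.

C is separable, so gradient descent decouples: a follows -∂C/∂a, b follows -∂C/∂b.
∂C/∂a = -12(a - 4)(a - 1)(a + 1); at a=2 this is 72, so a decreases.
∂C/∂b = -6(b - 3)(b + 4); at b=-6 this is -108, so b increases.
a converges to its nearest critical value 1 (a local min of the a-part); b converges to -4. The iterate converges to (1, -4).

(1, -4)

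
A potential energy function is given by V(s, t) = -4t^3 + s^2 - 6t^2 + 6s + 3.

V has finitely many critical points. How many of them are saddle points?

1

V separates as a function of s plus a function of t, so ∇V=0 decouples.
∂V/∂s = 2(s + 3) = 0 at s ∈ {-3}; ∂V/∂t = -12t(t + 1) = 0 at t ∈ {-1, 0}.
The Hessian is diagonal: diag(V_ss, V_tt). Second derivatives: V_ss(-3)=2; V_tt(-1)=12, V_tt(0)=-12.
Saddle points occur where the two diagonal entries have opposite signs: (-3, 0). Count: 1.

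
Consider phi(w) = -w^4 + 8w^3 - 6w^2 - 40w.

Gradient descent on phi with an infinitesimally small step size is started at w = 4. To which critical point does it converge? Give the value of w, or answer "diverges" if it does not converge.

phi'(w) = -4(w - 5)(w - 2)(w + 1), so phi'(4) = 40.
Gradient descent moves in the -phi' direction, i.e. w is decreasing.
The nearest critical point in that direction is w = 2, where phi'' = 36 > 0 (a local minimum). The iterate converges there.

2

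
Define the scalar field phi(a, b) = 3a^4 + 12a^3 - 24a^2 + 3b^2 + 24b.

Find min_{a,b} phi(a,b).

phi(a,b) separates as P(a) + Q(b), so its minimum is min P + min Q.
P'(a) = 12a(a - 1)(a + 4) vanishes at a ∈ {-4, 0, 1}; Q'(b) = 6b + 24 vanishes at b ∈ {-4}.
Local minima of P (where P''>0): P(-4)=-384, P(1)=-9. Local minima of Q: Q(-4)=-48.
So the global minimum of phi is P(-4) + Q(-4) = -384 − 48 = -432, attained at (-4, -4).

-432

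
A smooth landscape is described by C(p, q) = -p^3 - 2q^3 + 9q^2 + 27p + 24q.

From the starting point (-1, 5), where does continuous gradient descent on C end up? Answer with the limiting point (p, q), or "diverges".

C is separable, so gradient descent decouples: p follows -∂C/∂p, q follows -∂C/∂q.
∂C/∂p = -3(p - 3)(p + 3); at p=-1 this is 24, so p decreases.
∂C/∂q = -6(q - 4)(q + 1); at q=5 this is -36, so q increases.
The q-coordinate has no critical point in that direction and runs off to infinity.

diverges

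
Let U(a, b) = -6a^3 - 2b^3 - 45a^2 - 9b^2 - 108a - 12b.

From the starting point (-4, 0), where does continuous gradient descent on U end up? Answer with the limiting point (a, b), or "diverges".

U is separable, so gradient descent decouples: a follows -∂U/∂a, b follows -∂U/∂b.
∂U/∂a = -18(a + 2)(a + 3); at a=-4 this is -36, so a increases.
∂U/∂b = -6(b + 1)(b + 2); at b=0 this is -12, so b increases.
The b-coordinate has no critical point in that direction and runs off to infinity.

diverges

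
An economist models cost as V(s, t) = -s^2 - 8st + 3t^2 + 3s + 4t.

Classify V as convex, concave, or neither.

neither

V is quadratic, so its Hessian is the constant matrix H = [[-2, -8], [-8, 6]].
det(H) = -76, tr(H) = 4.
det(H) < 0, so H is indefinite: neither convex nor concave.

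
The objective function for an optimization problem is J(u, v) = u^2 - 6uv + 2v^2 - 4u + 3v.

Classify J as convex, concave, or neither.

neither

J is quadratic, so its Hessian is the constant matrix H = [[2, -6], [-6, 4]].
det(H) = -28, tr(H) = 6.
det(H) < 0, so H is indefinite: neither convex nor concave.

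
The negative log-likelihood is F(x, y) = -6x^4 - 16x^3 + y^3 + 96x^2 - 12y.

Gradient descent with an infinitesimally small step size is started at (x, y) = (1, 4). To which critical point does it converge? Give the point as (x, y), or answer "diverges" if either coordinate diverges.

F is separable, so gradient descent decouples: x follows -∂F/∂x, y follows -∂F/∂y.
∂F/∂x = -24x(x - 2)(x + 4); at x=1 this is 120, so x decreases.
∂F/∂y = 3(y - 2)(y + 2); at y=4 this is 36, so y decreases.
x converges to its nearest critical value 0 (a local min of the x-part); y converges to 2. The iterate converges to (0, 2).

(0, 2)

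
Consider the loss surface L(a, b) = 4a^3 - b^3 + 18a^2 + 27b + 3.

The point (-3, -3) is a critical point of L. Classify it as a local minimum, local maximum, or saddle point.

The mixed partial ∂²L/∂a∂b is 0, so the Hessian at any point is diag(L_aa, L_bb) = diag(12(2a + 3), -6b).
At (-3, -3): H = diag(-36, 18).
The eigenvalues have opposite signs, so H is indefinite: a saddle point.

saddle point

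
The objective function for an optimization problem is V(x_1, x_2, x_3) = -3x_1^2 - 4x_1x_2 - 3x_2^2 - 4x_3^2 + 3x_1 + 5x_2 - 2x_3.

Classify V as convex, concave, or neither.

concave

V is quadratic, so its Hessian is the constant matrix H = [[-6, -4, 0], [-4, -6, 0], [0, 0, -8]].
Leading principal minors: -6, 20, -160.
Signs alternate −, +, − ⇒ H ≺ 0 ⇒ concave.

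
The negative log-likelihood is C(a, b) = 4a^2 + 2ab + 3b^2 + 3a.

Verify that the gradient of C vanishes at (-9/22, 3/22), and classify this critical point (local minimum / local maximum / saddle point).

∇C = (8a + 2b + 3, 2a + 6b); substituting (-9/22, 3/22) gives ∇C = (0, 0), so (-9/22, 3/22) is indeed a critical point.
The Hessian of C is constant: H = [[8, 2], [2, 6]].
det(H) = 8·6 − 2² = 44.
det(H) > 0 and tr(H) = 14 > 0, so H is positive definite and the point is a local minimum.

local minimum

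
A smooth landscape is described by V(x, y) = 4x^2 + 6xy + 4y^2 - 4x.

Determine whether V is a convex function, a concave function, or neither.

convex

V is quadratic, so its Hessian is the constant matrix H = [[8, 6], [6, 8]].
det(H) = 28, tr(H) = 16.
det(H) > 0 and tr(H) > 0, so H is positive definite everywhere: convex.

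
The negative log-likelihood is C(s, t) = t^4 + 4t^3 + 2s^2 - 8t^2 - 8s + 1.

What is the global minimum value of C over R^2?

-135

C(s,t) separates as P(s) + Q(t) + 1, so its minimum is min P + min Q + 1.
P'(s) = 4s - 8 vanishes at s ∈ {2}; Q'(t) = 4t(t - 1)(t + 4) vanishes at t ∈ {-4, 0, 1}.
Local minima of P (where P''>0): P(2)=-8. Local minima of Q: Q(-4)=-128, Q(1)=-3.
So the global minimum of C is P(2) + Q(-4) + 1 = -8 − 128 + 1 = -135, attained at (2, -4).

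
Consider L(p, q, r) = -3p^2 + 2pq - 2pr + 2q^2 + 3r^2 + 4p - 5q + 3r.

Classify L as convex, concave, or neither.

L is quadratic, so its Hessian is the constant matrix H = [[-6, 2, -2], [2, 4, 0], [-2, 0, 6]].
Leading principal minors: -6, -28, -184.
Neither pattern holds ⇒ H is indefinite ⇒ neither convex nor concave.

neither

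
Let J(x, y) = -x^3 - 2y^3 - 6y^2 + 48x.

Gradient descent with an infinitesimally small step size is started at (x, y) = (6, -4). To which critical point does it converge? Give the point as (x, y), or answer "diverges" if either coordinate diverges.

J is separable, so gradient descent decouples: x follows -∂J/∂x, y follows -∂J/∂y.
∂J/∂x = -3(x - 4)(x + 4); at x=6 this is -60, so x increases.
∂J/∂y = -6y(y + 2); at y=-4 this is -48, so y increases.
The x-coordinate has no critical point in that direction and runs off to infinity.

diverges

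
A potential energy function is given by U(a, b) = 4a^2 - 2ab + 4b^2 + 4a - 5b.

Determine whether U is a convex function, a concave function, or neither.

convex

U is quadratic, so its Hessian is the constant matrix H = [[8, -2], [-2, 8]].
det(H) = 60, tr(H) = 16.
det(H) > 0 and tr(H) > 0, so H is positive definite everywhere: convex.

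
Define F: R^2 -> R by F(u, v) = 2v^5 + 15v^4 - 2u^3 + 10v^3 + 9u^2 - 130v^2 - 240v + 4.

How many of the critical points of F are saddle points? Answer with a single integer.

F separates as a function of u plus a function of v, so ∇F=0 decouples.
∂F/∂u = -6u(u - 3) = 0 at u ∈ {0, 3}; ∂F/∂v = 10(v - 2)(v + 1)(v + 3)(v + 4) = 0 at v ∈ {-4, -3, -1, 2}.
The Hessian is diagonal: diag(F_uu, F_vv). Second derivatives: F_uu(0)=18, F_uu(3)=-18; F_vv(-4)=-180, F_vv(-3)=100, F_vv(-1)=-180, F_vv(2)=900.
Saddle points occur where the two diagonal entries have opposite signs: (0, -4), (0, -1), (3, -3), (3, 2). Count: 4.

4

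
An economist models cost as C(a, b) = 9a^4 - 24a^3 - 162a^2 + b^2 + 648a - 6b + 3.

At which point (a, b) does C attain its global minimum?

C(a,b) separates as P(a) + Q(b) + 3, so its minimum is min P + min Q + 3.
P'(a) = 36(a - 3)(a - 2)(a + 3) vanishes at a ∈ {-3, 2, 3}; Q'(b) = 2b - 6 vanishes at b ∈ {3}.
Local minima of P (where P''>0): P(-3)=-2025, P(3)=567. Local minima of Q: Q(3)=-9.
So the global minimum of C is P(-3) + Q(3) + 3 = -2025 − 9 + 3 = -2031, attained at (-3, 3).

(-3, 3)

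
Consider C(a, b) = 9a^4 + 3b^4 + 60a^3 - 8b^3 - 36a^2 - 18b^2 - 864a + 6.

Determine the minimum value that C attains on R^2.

-1377

C(a,b) separates as P(a) + Q(b) + 6, so its minimum is min P + min Q + 6.
P'(a) = 36(a - 2)(a + 3)(a + 4) vanishes at a ∈ {-4, -3, 2}; Q'(b) = 12b(b - 3)(b + 1) vanishes at b ∈ {-1, 0, 3}.
Local minima of P (where P''>0): P(-4)=1344, P(2)=-1248. Local minima of Q: Q(-1)=-7, Q(3)=-135.
So the global minimum of C is P(2) + Q(3) + 6 = -1248 − 135 + 6 = -1377, attained at (2, 3).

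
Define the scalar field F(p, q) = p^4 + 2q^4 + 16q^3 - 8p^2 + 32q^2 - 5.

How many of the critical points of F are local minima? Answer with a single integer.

F separates as a function of p plus a function of q, so ∇F=0 decouples.
∂F/∂p = 4p(p - 2)(p + 2) = 0 at p ∈ {-2, 0, 2}; ∂F/∂q = 8q(q + 2)(q + 4) = 0 at q ∈ {-4, -2, 0}.
The Hessian is diagonal: diag(F_pp, F_qq). Second derivatives: F_pp(-2)=32, F_pp(0)=-16, F_pp(2)=32; F_qq(-4)=64, F_qq(-2)=-32, F_qq(0)=64.
Local minima occur where both diagonal entries positive: (-2, -4), (-2, 0), (2, -4), (2, 0). Count: 4.

4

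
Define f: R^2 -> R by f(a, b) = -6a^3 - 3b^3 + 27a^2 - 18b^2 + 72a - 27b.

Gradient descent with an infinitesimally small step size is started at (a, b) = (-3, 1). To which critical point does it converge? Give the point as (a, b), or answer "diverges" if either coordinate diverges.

diverges

f is separable, so gradient descent decouples: a follows -∂f/∂a, b follows -∂f/∂b.
∂f/∂a = -18(a - 4)(a + 1); at a=-3 this is -252, so a increases.
∂f/∂b = -9(b + 1)(b + 3); at b=1 this is -72, so b increases.
The b-coordinate has no critical point in that direction and runs off to infinity.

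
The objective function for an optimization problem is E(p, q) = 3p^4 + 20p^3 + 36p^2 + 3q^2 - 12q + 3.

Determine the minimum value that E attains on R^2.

-9

E(p,q) separates as A(p) + B(q) + 3, so its minimum is min A + min B + 3.
A'(p) = 12p(p + 2)(p + 3) vanishes at p ∈ {-3, -2, 0}; B'(q) = 6q - 12 vanishes at q ∈ {2}.
Local minima of A (where A''>0): A(-3)=27, A(0)=0. Local minima of B: B(2)=-12.
So the global minimum of E is A(0) + B(2) + 3 = 0 − 12 + 3 = -9, attained at (0, 2).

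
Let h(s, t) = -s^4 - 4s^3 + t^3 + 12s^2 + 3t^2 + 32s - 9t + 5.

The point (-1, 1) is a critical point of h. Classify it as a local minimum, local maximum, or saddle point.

local minimum

The mixed partial ∂²h/∂s∂t is 0, so the Hessian at any point is diag(h_ss, h_tt) = diag(12(-s^2 - 2s + 2), 6(t + 1)).
At (-1, 1): H = diag(36, 12).
Both eigenvalues are positive, so H is positive definite: a local minimum.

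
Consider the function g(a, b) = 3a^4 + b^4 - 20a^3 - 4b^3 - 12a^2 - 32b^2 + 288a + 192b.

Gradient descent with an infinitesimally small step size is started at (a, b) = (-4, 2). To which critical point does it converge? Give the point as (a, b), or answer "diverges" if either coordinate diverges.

g is separable, so gradient descent decouples: a follows -∂g/∂a, b follows -∂g/∂b.
∂g/∂a = 12(a - 4)(a - 3)(a + 2); at a=-4 this is -1344, so a increases.
∂g/∂b = 4(b - 4)(b - 3)(b + 4); at b=2 this is 48, so b decreases.
a converges to its nearest critical value -2 (a local min of the a-part); b converges to -4. The iterate converges to (-2, -4).

(-2, -4)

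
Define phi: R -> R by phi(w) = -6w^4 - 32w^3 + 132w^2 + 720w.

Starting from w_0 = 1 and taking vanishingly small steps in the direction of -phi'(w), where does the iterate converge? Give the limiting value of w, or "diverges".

-2

phi'(w) = -24(w - 3)(w + 2)(w + 5), so phi'(1) = 864.
Gradient descent moves in the -phi' direction, i.e. w is decreasing.
The nearest critical point in that direction is w = -2, where phi'' = 360 > 0 (a local minimum). The iterate converges there.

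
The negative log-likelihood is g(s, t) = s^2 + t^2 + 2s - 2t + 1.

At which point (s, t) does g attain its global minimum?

(-1, 1)

g(s,t) separates as P(s) + Q(t) + 1, so its minimum is min P + min Q + 1.
P'(s) = 2s + 2 vanishes at s ∈ {-1}; Q'(t) = 2(t - 1) vanishes at t ∈ {1}.
Local minima of P (where P''>0): P(-1)=-1. Local minima of Q: Q(1)=-1.
So the global minimum of g is P(-1) + Q(1) + 1 = -1 − 1 + 1 = -1, attained at (-1, 1).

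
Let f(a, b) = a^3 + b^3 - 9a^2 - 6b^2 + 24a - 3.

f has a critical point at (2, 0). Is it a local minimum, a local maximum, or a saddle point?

local maximum

The mixed partial ∂²f/∂a∂b is 0, so the Hessian at any point is diag(f_aa, f_bb) = diag(6(a - 3), 6(b - 2)).
At (2, 0): H = diag(-6, -12).
Both eigenvalues are negative, so H is negative definite: a local maximum.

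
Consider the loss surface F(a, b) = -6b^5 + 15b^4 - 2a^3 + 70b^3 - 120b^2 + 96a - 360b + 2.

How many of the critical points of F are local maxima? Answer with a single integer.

2

F separates as a function of a plus a function of b, so ∇F=0 decouples.
∂F/∂a = -6(a - 4)(a + 4) = 0 at a ∈ {-4, 4}; ∂F/∂b = -30(b - 3)(b - 2)(b + 1)(b + 2) = 0 at b ∈ {-2, -1, 2, 3}.
The Hessian is diagonal: diag(F_aa, F_bb). Second derivatives: F_aa(-4)=48, F_aa(4)=-48; F_bb(-2)=600, F_bb(-1)=-360, F_bb(2)=360, F_bb(3)=-600.
Local maxima occur where both diagonal entries negative: (4, -1), (4, 3). Count: 2.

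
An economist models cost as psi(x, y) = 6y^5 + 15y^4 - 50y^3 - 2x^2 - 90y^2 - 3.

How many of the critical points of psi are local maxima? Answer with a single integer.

2

psi separates as a function of x plus a function of y, so ∇psi=0 decouples.
∂psi/∂x = -4x = 0 at x ∈ {0}; ∂psi/∂y = 30y(y - 2)(y + 1)(y + 3) = 0 at y ∈ {-3, -1, 0, 2}.
The Hessian is diagonal: diag(psi_xx, psi_yy). Second derivatives: psi_xx(0)=-4; psi_yy(-3)=-900, psi_yy(-1)=180, psi_yy(0)=-180, psi_yy(2)=900.
Local maxima occur where both diagonal entries negative: (0, -3), (0, 0). Count: 2.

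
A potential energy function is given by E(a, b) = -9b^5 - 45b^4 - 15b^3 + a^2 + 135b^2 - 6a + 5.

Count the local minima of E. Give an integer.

E separates as a function of a plus a function of b, so ∇E=0 decouples.
∂E/∂a = 2(a - 3) = 0 at a ∈ {3}; ∂E/∂b = -45b(b - 1)(b + 2)(b + 3) = 0 at b ∈ {-3, -2, 0, 1}.
The Hessian is diagonal: diag(E_aa, E_bb). Second derivatives: E_aa(3)=2; E_bb(-3)=540, E_bb(-2)=-270, E_bb(0)=270, E_bb(1)=-540.
Local minima occur where both diagonal entries positive: (3, -3), (3, 0). Count: 2.

2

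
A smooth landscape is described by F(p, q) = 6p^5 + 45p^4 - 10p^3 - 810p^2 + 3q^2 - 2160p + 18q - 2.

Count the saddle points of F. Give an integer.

F separates as a function of p plus a function of q, so ∇F=0 decouples.
∂F/∂p = 30(p - 3)(p + 2)(p + 3)(p + 4) = 0 at p ∈ {-4, -3, -2, 3}; ∂F/∂q = 6(q + 3) = 0 at q ∈ {-3}.
The Hessian is diagonal: diag(F_pp, F_qq). Second derivatives: F_pp(-4)=-420, F_pp(-3)=180, F_pp(-2)=-300, F_pp(3)=6300; F_qq(-3)=6.
Saddle points occur where the two diagonal entries have opposite signs: (-4, -3), (-2, -3). Count: 2.

2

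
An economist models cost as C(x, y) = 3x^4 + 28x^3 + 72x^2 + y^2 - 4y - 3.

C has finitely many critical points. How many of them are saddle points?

C separates as a function of x plus a function of y, so ∇C=0 decouples.
∂C/∂x = 12x(x + 3)(x + 4) = 0 at x ∈ {-4, -3, 0}; ∂C/∂y = 2(y - 2) = 0 at y ∈ {2}.
The Hessian is diagonal: diag(C_xx, C_yy). Second derivatives: C_xx(-4)=48, C_xx(-3)=-36, C_xx(0)=144; C_yy(2)=2.
Saddle points occur where the two diagonal entries have opposite signs: (-3, 2). Count: 1.

1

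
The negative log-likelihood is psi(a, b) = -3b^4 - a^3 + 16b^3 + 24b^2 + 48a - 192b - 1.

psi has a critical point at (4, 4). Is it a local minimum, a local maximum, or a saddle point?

The mixed partial ∂²psi/∂a∂b is 0, so the Hessian at any point is diag(psi_aa, psi_bb) = diag(-6a, 12(-3b^2 + 8b + 4)).
At (4, 4): H = diag(-24, -144).
Both eigenvalues are negative, so H is negative definite: a local maximum.

local maximum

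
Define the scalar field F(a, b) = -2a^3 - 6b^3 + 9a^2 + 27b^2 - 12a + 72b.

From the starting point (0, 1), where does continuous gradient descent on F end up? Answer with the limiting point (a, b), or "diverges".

(1, -1)

F is separable, so gradient descent decouples: a follows -∂F/∂a, b follows -∂F/∂b.
∂F/∂a = -6(a - 2)(a - 1); at a=0 this is -12, so a increases.
∂F/∂b = -18(b - 4)(b + 1); at b=1 this is 108, so b decreases.
a converges to its nearest critical value 1 (a local min of the a-part); b converges to -1. The iterate converges to (1, -1).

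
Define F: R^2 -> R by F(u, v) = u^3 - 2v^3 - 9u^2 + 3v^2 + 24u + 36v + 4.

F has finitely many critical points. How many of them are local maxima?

F separates as a function of u plus a function of v, so ∇F=0 decouples.
∂F/∂u = 3(u - 4)(u - 2) = 0 at u ∈ {2, 4}; ∂F/∂v = -6(v - 3)(v + 2) = 0 at v ∈ {-2, 3}.
The Hessian is diagonal: diag(F_uu, F_vv). Second derivatives: F_uu(2)=-6, F_uu(4)=6; F_vv(-2)=30, F_vv(3)=-30.
Local maxima occur where both diagonal entries negative: (2, 3). Count: 1.

1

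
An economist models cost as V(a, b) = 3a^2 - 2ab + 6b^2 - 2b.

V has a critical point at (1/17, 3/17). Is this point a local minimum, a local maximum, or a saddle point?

local minimum

The Hessian of V is constant: H = [[6, -2], [-2, 12]].
det(H) = 6·12 − (-2)² = 68.
det(H) > 0 and tr(H) = 18 > 0, so H is positive definite and the point is a local minimum.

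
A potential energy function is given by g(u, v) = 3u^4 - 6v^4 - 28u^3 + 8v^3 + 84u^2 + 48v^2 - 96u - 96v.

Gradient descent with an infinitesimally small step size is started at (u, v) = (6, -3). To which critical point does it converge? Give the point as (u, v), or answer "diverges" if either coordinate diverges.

g is separable, so gradient descent decouples: u follows -∂g/∂u, v follows -∂g/∂v.
∂g/∂u = 12(u - 4)(u - 2)(u - 1); at u=6 this is 480, so u decreases.
∂g/∂v = -24(v - 2)(v - 1)(v + 2); at v=-3 this is 480, so v decreases.
The v-coordinate has no critical point in that direction and runs off to infinity.

diverges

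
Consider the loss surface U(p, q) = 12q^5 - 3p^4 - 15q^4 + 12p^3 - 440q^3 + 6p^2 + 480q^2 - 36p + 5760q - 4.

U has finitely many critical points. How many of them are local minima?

U separates as a function of p plus a function of q, so ∇U=0 decouples.
∂U/∂p = -12(p - 3)(p - 1)(p + 1) = 0 at p ∈ {-1, 1, 3}; ∂U/∂q = 60(q - 4)(q - 3)(q + 2)(q + 4) = 0 at q ∈ {-4, -2, 3, 4}.
The Hessian is diagonal: diag(U_pp, U_qq). Second derivatives: U_pp(-1)=-96, U_pp(1)=48, U_pp(3)=-96; U_qq(-4)=-6720, U_qq(-2)=3600, U_qq(3)=-2100, U_qq(4)=2880.
Local minima occur where both diagonal entries positive: (1, -2), (1, 4). Count: 2.

2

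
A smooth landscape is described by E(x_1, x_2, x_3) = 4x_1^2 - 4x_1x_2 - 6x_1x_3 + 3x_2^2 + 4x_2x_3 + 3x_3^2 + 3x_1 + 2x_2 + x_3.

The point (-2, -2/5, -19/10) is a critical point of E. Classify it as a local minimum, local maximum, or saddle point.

local minimum

The Hessian is constant: H = [[8, -4, -6], [-4, 6, 4], [-6, 4, 6]].
Leading principal minors: Δ₁ = 8, Δ₂ = 32, Δ₃ = 40.
All leading minors are positive, so H is positive definite: a local minimum.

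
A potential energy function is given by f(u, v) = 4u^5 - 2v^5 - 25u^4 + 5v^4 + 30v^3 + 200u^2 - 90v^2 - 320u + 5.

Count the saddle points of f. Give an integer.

8

f separates as a function of u plus a function of v, so ∇f=0 decouples.
∂f/∂u = 20(u - 4)(u - 2)(u - 1)(u + 2) = 0 at u ∈ {-2, 1, 2, 4}; ∂f/∂v = -10v(v - 3)(v - 2)(v + 3) = 0 at v ∈ {-3, 0, 2, 3}.
The Hessian is diagonal: diag(f_uu, f_vv). Second derivatives: f_uu(-2)=-1440, f_uu(1)=180, f_uu(2)=-160, f_uu(4)=720; f_vv(-3)=900, f_vv(0)=-180, f_vv(2)=100, f_vv(3)=-180.
Saddle points occur where the two diagonal entries have opposite signs: (-2, -3), (-2, 2), (1, 0), (1, 3), (2, -3), (2, 2), (4, 0), (4, 3). Count: 8.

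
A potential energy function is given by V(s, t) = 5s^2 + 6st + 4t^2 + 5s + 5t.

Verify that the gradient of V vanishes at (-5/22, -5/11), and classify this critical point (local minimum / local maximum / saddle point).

∇V = (10s + 6t + 5, 6s + 8t + 5); substituting (-5/22, -5/11) gives ∇V = (0, 0), so (-5/22, -5/11) is indeed a critical point.
The Hessian of V is constant: H = [[10, 6], [6, 8]].
det(H) = 10·8 − 6² = 44.
det(H) > 0 and tr(H) = 18 > 0, so H is positive definite and the point is a local minimum.

local minimum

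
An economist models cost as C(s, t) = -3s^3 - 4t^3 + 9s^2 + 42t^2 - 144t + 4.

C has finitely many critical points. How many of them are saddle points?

C separates as a function of s plus a function of t, so ∇C=0 decouples.
∂C/∂s = -9s(s - 2) = 0 at s ∈ {0, 2}; ∂C/∂t = -12(t - 4)(t - 3) = 0 at t ∈ {3, 4}.
The Hessian is diagonal: diag(C_ss, C_tt). Second derivatives: C_ss(0)=18, C_ss(2)=-18; C_tt(3)=12, C_tt(4)=-12.
Saddle points occur where the two diagonal entries have opposite signs: (0, 4), (2, 3). Count: 2.

2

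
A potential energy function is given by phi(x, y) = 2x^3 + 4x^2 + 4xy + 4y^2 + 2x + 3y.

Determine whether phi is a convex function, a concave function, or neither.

The term 2x^3 is cubic, so the Hessian is not constant.
∂²phi/∂x² = 12x + 8, which takes both signs as x varies (negative for sufficiently negative x). A diagonal entry of the Hessian changing sign means the Hessian is neither positive- nor negative-semidefinite on all of R^2.

neither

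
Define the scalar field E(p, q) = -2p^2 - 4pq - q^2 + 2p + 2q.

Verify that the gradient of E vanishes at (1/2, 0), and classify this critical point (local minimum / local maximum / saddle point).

∇E = (-4p - 4q + 2, -4p - 2q + 2); substituting (1/2, 0) gives ∇E = (0, 0), so (1/2, 0) is indeed a critical point.
The Hessian of E is constant: H = [[-4, -4], [-4, -2]].
det(H) = (-4)·(-2) − (-4)² = -8.
Since det(H) < 0, H is indefinite and the critical point is a saddle point.

saddle point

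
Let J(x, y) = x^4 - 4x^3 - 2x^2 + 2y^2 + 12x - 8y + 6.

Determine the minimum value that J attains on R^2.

J(x,y) separates as P(x) + Q(y) + 6, so its minimum is min P + min Q + 6.
P'(x) = 4(x - 3)(x - 1)(x + 1) vanishes at x ∈ {-1, 1, 3}; Q'(y) = 4y - 8 vanishes at y ∈ {2}.
Local minima of P (where P''>0): P(-1)=-9, P(3)=-9. Local minima of Q: Q(2)=-8.
So the global minimum of J is P(-1) + Q(2) + 6 = -9 − 8 + 6 = -11, attained at (-1, 2).

-11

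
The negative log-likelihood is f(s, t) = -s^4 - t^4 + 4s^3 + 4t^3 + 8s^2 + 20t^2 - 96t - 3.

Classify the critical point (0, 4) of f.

saddle point

The mixed partial ∂²f/∂s∂t is 0, so the Hessian at any point is diag(f_ss, f_tt) = diag(4(-3s^2 + 6s + 4), 4(-3t^2 + 6t + 10)).
At (0, 4): H = diag(16, -56).
The eigenvalues have opposite signs, so H is indefinite: a saddle point.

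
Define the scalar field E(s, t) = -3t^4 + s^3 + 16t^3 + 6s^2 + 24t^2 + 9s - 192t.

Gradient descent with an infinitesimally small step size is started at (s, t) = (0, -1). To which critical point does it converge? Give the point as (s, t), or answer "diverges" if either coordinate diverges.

(-1, 2)

E is separable, so gradient descent decouples: s follows -∂E/∂s, t follows -∂E/∂t.
∂E/∂s = 3(s + 1)(s + 3); at s=0 this is 9, so s decreases.
∂E/∂t = -12(t - 4)(t - 2)(t + 2); at t=-1 this is -180, so t increases.
s converges to its nearest critical value -1 (a local min of the s-part); t converges to 2. The iterate converges to (-1, 2).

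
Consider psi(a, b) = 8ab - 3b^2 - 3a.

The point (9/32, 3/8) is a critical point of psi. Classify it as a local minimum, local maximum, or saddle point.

saddle point

The Hessian of psi is constant: H = [[0, 8], [8, -6]].
det(H) = 0·(-6) − 8² = -64.
Since det(H) < 0, H is indefinite and the critical point is a saddle point.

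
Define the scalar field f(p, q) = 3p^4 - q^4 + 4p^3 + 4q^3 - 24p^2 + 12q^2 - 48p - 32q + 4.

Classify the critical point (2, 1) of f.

local minimum

The mixed partial ∂²f/∂p∂q is 0, so the Hessian at any point is diag(f_pp, f_qq) = diag(12(3p^2 + 2p - 4), 12(-q^2 + 2q + 2)).
At (2, 1): H = diag(144, 36).
Both eigenvalues are positive, so H is positive definite: a local minimum.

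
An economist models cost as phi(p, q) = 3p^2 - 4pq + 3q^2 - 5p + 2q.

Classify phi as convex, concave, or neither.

convex

phi is quadratic, so its Hessian is the constant matrix H = [[6, -4], [-4, 6]].
det(H) = 20, tr(H) = 12.
det(H) > 0 and tr(H) > 0, so H is positive definite everywhere: convex.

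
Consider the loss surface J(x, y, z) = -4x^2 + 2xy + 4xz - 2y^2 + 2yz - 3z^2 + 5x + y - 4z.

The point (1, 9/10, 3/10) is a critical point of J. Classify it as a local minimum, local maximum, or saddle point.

The Hessian is constant: H = [[-8, 2, 4], [2, -4, 2], [4, 2, -6]].
Leading principal minors: Δ₁ = -8, Δ₂ = 28, Δ₃ = -40.
The minors alternate sign starting negative (−, +, −), so H is negative definite: a local maximum.

local maximum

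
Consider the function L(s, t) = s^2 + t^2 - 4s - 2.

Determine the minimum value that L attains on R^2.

L(s,t) separates as P(s) + Q(t) − 2, so its minimum is min P + min Q − 2.
P'(s) = 2s - 4 vanishes at s ∈ {2}; Q'(t) = 2t vanishes at t ∈ {0}.
Local minima of P (where P''>0): P(2)=-4. Local minima of Q: Q(0)=0.
So the global minimum of L is P(2) + Q(0) − 2 = -4 + 0 − 2 = -6, attained at (2, 0).

-6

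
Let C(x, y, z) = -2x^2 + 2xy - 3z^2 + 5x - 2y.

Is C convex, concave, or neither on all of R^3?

C is quadratic, so its Hessian is the constant matrix H = [[-4, 2, 0], [2, 0, 0], [0, 0, -6]].
Leading principal minors: -4, -4, 24.
Neither pattern holds ⇒ H is indefinite ⇒ neither convex nor concave.

neither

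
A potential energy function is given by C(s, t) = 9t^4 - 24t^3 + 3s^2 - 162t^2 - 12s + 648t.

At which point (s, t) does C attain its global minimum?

(2, -3)

C(s,t) separates as P(s) + Q(t), so its minimum is min P + min Q.
P'(s) = 6s - 12 vanishes at s ∈ {2}; Q'(t) = 36(t - 3)(t - 2)(t + 3) vanishes at t ∈ {-3, 2, 3}.
Local minima of P (where P''>0): P(2)=-12. Local minima of Q: Q(-3)=-2025, Q(3)=567.
So the global minimum of C is P(2) + Q(-3) = -12 − 2025 = -2037, attained at (2, -3).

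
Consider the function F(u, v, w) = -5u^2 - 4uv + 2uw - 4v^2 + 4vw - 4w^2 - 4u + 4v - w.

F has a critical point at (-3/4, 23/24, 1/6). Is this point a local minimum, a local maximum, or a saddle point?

The Hessian is constant: H = [[-10, -4, 2], [-4, -8, 4], [2, 4, -8]].
Leading principal minors: Δ₁ = -10, Δ₂ = 64, Δ₃ = -384.
The minors alternate sign starting negative (−, +, −), so H is negative definite: a local maximum.

local maximum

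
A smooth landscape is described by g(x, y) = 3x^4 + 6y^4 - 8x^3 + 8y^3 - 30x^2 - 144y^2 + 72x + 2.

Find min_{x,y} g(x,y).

g(x,y) separates as P(x) + Q(y) + 2, so its minimum is min P + min Q + 2.
P'(x) = 12(x - 3)(x - 1)(x + 2) vanishes at x ∈ {-2, 1, 3}; Q'(y) = 24y(y - 3)(y + 4) vanishes at y ∈ {-4, 0, 3}.
Local minima of P (where P''>0): P(-2)=-152, P(3)=-27. Local minima of Q: Q(-4)=-1280, Q(3)=-594.
So the global minimum of g is P(-2) + Q(-4) + 2 = -152 − 1280 + 2 = -1430, attained at (-2, -4).

-1430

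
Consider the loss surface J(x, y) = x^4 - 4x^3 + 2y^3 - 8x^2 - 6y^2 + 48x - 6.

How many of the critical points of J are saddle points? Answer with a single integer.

3

J separates as a function of x plus a function of y, so ∇J=0 decouples.
∂J/∂x = 4(x - 3)(x - 2)(x + 2) = 0 at x ∈ {-2, 2, 3}; ∂J/∂y = 6y(y - 2) = 0 at y ∈ {0, 2}.
The Hessian is diagonal: diag(J_xx, J_yy). Second derivatives: J_xx(-2)=80, J_xx(2)=-16, J_xx(3)=20; J_yy(0)=-12, J_yy(2)=12.
Saddle points occur where the two diagonal entries have opposite signs: (-2, 0), (2, 2), (3, 0). Count: 3.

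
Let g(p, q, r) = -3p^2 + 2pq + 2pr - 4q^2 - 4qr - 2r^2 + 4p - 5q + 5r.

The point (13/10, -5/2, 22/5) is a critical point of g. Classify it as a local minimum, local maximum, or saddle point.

The Hessian is constant: H = [[-6, 2, 2], [2, -8, -4], [2, -4, -4]].
Leading principal minors: Δ₁ = -6, Δ₂ = 44, Δ₃ = -80.
The minors alternate sign starting negative (−, +, −), so H is negative definite: a local maximum.

local maximum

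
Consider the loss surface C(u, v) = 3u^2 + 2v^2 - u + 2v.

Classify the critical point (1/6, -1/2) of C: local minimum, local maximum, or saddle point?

local minimum

The Hessian of C is constant: H = [[6, 0], [0, 4]].
det(H) = 6·4 − 0² = 24.
det(H) > 0 and tr(H) = 10 > 0, so H is positive definite and the point is a local minimum.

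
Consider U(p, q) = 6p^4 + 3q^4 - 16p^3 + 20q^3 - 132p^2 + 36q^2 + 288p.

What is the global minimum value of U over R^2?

-1134

U(p,q) separates as A(p) + B(q), so its minimum is min A + min B.
A'(p) = 24(p - 4)(p - 1)(p + 3) vanishes at p ∈ {-3, 1, 4}; B'(q) = 12q(q + 2)(q + 3) vanishes at q ∈ {-3, -2, 0}.
Local minima of A (where A''>0): A(-3)=-1134, A(4)=-448. Local minima of B: B(-3)=27, B(0)=0.
So the global minimum of U is A(-3) + B(0) = -1134 + 0 = -1134, attained at (-3, 0).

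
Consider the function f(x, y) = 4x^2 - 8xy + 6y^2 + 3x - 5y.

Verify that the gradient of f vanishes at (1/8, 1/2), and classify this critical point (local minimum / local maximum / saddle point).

local minimum

∇f = (8x - 8y + 3, -8x + 12y - 5); substituting (1/8, 1/2) gives ∇f = (0, 0), so (1/8, 1/2) is indeed a critical point.
The Hessian of f is constant: H = [[8, -8], [-8, 12]].
det(H) = 8·12 − (-8)² = 32.
det(H) > 0 and tr(H) = 20 > 0, so H is positive definite and the point is a local minimum.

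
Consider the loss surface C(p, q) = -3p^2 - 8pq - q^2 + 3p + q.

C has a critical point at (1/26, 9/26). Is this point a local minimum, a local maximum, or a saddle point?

The Hessian of C is constant: H = [[-6, -8], [-8, -2]].
det(H) = (-6)·(-2) − (-8)² = -52.
Since det(H) < 0, H is indefinite and the critical point is a saddle point.

saddle point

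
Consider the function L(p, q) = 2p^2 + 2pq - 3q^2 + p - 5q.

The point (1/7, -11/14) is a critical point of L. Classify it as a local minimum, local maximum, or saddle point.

saddle point

The Hessian of L is constant: H = [[4, 2], [2, -6]].
det(H) = 4·(-6) − 2² = -28.
Since det(H) < 0, H is indefinite and the critical point is a saddle point.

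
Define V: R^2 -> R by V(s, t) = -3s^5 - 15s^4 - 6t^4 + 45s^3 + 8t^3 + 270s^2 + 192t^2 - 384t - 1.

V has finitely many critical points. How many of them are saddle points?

V separates as a function of s plus a function of t, so ∇V=0 decouples.
∂V/∂s = -15s(s - 3)(s + 3)(s + 4) = 0 at s ∈ {-4, -3, 0, 3}; ∂V/∂t = -24(t - 4)(t - 1)(t + 4) = 0 at t ∈ {-4, 1, 4}.
The Hessian is diagonal: diag(V_ss, V_tt). Second derivatives: V_ss(-4)=420, V_ss(-3)=-270, V_ss(0)=540, V_ss(3)=-1890; V_tt(-4)=-960, V_tt(1)=360, V_tt(4)=-576.
Saddle points occur where the two diagonal entries have opposite signs: (-4, -4), (-4, 4), (-3, 1), (0, -4), (0, 4), (3, 1). Count: 6.

6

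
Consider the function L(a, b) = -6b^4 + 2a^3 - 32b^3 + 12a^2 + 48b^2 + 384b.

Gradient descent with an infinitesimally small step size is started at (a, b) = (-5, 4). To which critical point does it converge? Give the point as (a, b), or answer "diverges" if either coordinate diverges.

L is separable, so gradient descent decouples: a follows -∂L/∂a, b follows -∂L/∂b.
∂L/∂a = 6a(a + 4); at a=-5 this is 30, so a decreases.
∂L/∂b = -24(b - 2)(b + 2)(b + 4); at b=4 this is -2304, so b increases.
The a-coordinate has no critical point in that direction and runs off to infinity.

diverges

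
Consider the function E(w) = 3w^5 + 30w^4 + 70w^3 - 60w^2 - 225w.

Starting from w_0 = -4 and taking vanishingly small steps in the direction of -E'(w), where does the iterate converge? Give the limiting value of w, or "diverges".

-3

E'(w) = 15(w - 1)(w + 1)(w + 3)(w + 5), so E'(-4) = -225.
Gradient descent moves in the -E' direction, i.e. w is increasing.
The nearest critical point in that direction is w = -3, where E'' = 240 > 0 (a local minimum). The iterate converges there.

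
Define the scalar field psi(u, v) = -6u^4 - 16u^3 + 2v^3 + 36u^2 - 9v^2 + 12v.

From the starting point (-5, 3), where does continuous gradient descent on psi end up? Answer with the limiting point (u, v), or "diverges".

psi is separable, so gradient descent decouples: u follows -∂psi/∂u, v follows -∂psi/∂v.
∂psi/∂u = -24u(u - 1)(u + 3); at u=-5 this is 1440, so u decreases.
∂psi/∂v = 6(v - 2)(v - 1); at v=3 this is 12, so v decreases.
The u-coordinate has no critical point in that direction and runs off to infinity.

diverges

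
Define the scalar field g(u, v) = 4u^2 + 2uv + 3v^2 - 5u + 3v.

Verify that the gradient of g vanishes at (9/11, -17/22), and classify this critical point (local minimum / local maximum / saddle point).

∇g = (8u + 2v - 5, 2u + 6v + 3); substituting (9/11, -17/22) gives ∇g = (0, 0), so (9/11, -17/22) is indeed a critical point.
The Hessian of g is constant: H = [[8, 2], [2, 6]].
det(H) = 8·6 − 2² = 44.
det(H) > 0 and tr(H) = 14 > 0, so H is positive definite and the point is a local minimum.

local minimum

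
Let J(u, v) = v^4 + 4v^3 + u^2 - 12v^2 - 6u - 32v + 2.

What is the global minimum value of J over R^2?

-71

J(u,v) separates as P(u) + Q(v) + 2, so its minimum is min P + min Q + 2.
P'(u) = 2u - 6 vanishes at u ∈ {3}; Q'(v) = 4(v - 2)(v + 1)(v + 4) vanishes at v ∈ {-4, -1, 2}.
Local minima of P (where P''>0): P(3)=-9. Local minima of Q: Q(-4)=-64, Q(2)=-64.
So the global minimum of J is P(3) + Q(-4) + 2 = -9 − 64 + 2 = -71, attained at (3, -4).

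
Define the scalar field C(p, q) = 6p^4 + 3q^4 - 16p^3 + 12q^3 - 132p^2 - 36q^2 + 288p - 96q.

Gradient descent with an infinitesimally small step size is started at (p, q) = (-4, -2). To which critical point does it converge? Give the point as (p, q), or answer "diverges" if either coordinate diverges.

C is separable, so gradient descent decouples: p follows -∂C/∂p, q follows -∂C/∂q.
∂C/∂p = 24(p - 4)(p - 1)(p + 3); at p=-4 this is -960, so p increases.
∂C/∂q = 12(q - 2)(q + 1)(q + 4); at q=-2 this is 96, so q decreases.
p converges to its nearest critical value -3 (a local min of the p-part); q converges to -4. The iterate converges to (-3, -4).

(-3, -4)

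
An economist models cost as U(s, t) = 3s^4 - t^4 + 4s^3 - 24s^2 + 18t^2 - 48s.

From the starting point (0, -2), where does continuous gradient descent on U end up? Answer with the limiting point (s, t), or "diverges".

U is separable, so gradient descent decouples: s follows -∂U/∂s, t follows -∂U/∂t.
∂U/∂s = 12(s - 2)(s + 1)(s + 2); at s=0 this is -48, so s increases.
∂U/∂t = -4t(t - 3)(t + 3); at t=-2 this is -40, so t increases.
s converges to its nearest critical value 2 (a local min of the s-part); t converges to 0. The iterate converges to (2, 0).

(2, 0)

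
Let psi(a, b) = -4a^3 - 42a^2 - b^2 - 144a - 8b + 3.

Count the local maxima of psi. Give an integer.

psi separates as a function of a plus a function of b, so ∇psi=0 decouples.
∂psi/∂a = -12(a + 3)(a + 4) = 0 at a ∈ {-4, -3}; ∂psi/∂b = -2(b + 4) = 0 at b ∈ {-4}.
The Hessian is diagonal: diag(psi_aa, psi_bb). Second derivatives: psi_aa(-4)=12, psi_aa(-3)=-12; psi_bb(-4)=-2.
Local maxima occur where both diagonal entries negative: (-3, -4). Count: 1.

1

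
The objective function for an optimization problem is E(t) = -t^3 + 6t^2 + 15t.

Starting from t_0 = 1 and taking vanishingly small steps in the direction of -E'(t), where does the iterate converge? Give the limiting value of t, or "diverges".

E'(t) = -3(t - 5)(t + 1), so E'(1) = 24.
Gradient descent moves in the -E' direction, i.e. t is decreasing.
The nearest critical point in that direction is t = -1, where E'' = 18 > 0 (a local minimum). The iterate converges there.

-1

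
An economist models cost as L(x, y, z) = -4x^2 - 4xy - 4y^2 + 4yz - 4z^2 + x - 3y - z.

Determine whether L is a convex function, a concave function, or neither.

L is quadratic, so its Hessian is the constant matrix H = [[-8, -4, 0], [-4, -8, 4], [0, 4, -8]].
Leading principal minors: -8, 48, -256.
Signs alternate −, +, − ⇒ H ≺ 0 ⇒ concave.

concave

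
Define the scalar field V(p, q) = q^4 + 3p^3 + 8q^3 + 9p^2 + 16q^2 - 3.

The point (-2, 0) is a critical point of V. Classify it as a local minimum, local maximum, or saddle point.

The mixed partial ∂²V/∂p∂q is 0, so the Hessian at any point is diag(V_pp, V_qq) = diag(18(p + 1), 4(3q^2 + 12q + 8)).
At (-2, 0): H = diag(-18, 32).
The eigenvalues have opposite signs, so H is indefinite: a saddle point.

saddle point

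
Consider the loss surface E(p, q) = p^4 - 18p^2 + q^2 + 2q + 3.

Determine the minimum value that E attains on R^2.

E(p,q) separates as A(p) + B(q) + 3, so its minimum is min A + min B + 3.
A'(p) = 4p(p - 3)(p + 3) vanishes at p ∈ {-3, 0, 3}; B'(q) = 2q + 2 vanishes at q ∈ {-1}.
Local minima of A (where A''>0): A(-3)=-81, A(3)=-81. Local minima of B: B(-1)=-1.
So the global minimum of E is A(-3) + B(-1) + 3 = -81 − 1 + 3 = -79, attained at (-3, -1).

-79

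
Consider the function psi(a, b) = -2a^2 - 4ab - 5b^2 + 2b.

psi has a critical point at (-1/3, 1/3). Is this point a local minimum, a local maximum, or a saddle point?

local maximum

The Hessian of psi is constant: H = [[-4, -4], [-4, -10]].
det(H) = (-4)·(-10) − (-4)² = 24.
det(H) > 0 and tr(H) = -14 < 0, so H is negative definite and the point is a local maximum.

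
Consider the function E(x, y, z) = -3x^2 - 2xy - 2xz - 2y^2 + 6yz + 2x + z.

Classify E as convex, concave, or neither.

E is quadratic, so its Hessian is the constant matrix H = [[-6, -2, -2], [-2, -4, 6], [-2, 6, 0]].
Leading principal minors: -6, 20, 280.
Neither pattern holds ⇒ H is indefinite ⇒ neither convex nor concave.

neither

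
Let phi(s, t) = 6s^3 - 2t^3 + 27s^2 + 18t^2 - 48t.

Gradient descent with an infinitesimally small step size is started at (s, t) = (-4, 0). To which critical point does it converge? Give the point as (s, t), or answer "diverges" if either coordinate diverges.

phi is separable, so gradient descent decouples: s follows -∂phi/∂s, t follows -∂phi/∂t.
∂phi/∂s = 18s(s + 3); at s=-4 this is 72, so s decreases.
∂phi/∂t = -6(t - 4)(t - 2); at t=0 this is -48, so t increases.
The s-coordinate has no critical point in that direction and runs off to infinity.

diverges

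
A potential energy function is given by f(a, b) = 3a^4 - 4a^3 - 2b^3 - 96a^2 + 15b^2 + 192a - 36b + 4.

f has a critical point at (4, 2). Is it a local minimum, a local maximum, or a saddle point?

The mixed partial ∂²f/∂a∂b is 0, so the Hessian at any point is diag(f_aa, f_bb) = diag(12(3a^2 - 2a - 16), 6(-2b + 5)).
At (4, 2): H = diag(288, 6).
Both eigenvalues are positive, so H is positive definite: a local minimum.

local minimum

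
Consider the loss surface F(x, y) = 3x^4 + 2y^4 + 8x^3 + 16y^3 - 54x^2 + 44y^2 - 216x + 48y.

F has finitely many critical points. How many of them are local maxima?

1

F separates as a function of x plus a function of y, so ∇F=0 decouples.
∂F/∂x = 12(x - 3)(x + 2)(x + 3) = 0 at x ∈ {-3, -2, 3}; ∂F/∂y = 8(y + 1)(y + 2)(y + 3) = 0 at y ∈ {-3, -2, -1}.
The Hessian is diagonal: diag(F_xx, F_yy). Second derivatives: F_xx(-3)=72, F_xx(-2)=-60, F_xx(3)=360; F_yy(-3)=16, F_yy(-2)=-8, F_yy(-1)=16.
Local maxima occur where both diagonal entries negative: (-2, -2). Count: 1.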